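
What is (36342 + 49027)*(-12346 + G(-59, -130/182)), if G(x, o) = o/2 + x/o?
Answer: -73286127847/70 ≈ -1.0469e+9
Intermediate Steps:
G(x, o) = o/2 + x/o (G(x, o) = o*(½) + x/o = o/2 + x/o)
(36342 + 49027)*(-12346 + G(-59, -130/182)) = (36342 + 49027)*(-12346 + ((-130/182)/2 - 59/((-130/182)))) = 85369*(-12346 + ((-130*1/182)/2 - 59/((-130*1/182)))) = 85369*(-12346 + ((½)*(-5/7) - 59/(-5/7))) = 85369*(-12346 + (-5/14 - 59*(-7/5))) = 85369*(-12346 + (-5/14 + 413/5)) = 85369*(-12346 + 5757/70) = 85369*(-858463/70) = -73286127847/70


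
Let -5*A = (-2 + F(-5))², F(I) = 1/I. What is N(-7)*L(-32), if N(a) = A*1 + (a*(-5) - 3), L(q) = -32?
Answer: -124128/125 ≈ -993.02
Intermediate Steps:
F(I) = 1/I
A = -121/125 (A = -(-2 + 1/(-5))²/5 = -(-2 - ⅕)²/5 = -(-11/5)²/5 = -⅕*121/25 = -121/125 ≈ -0.96800)
N(a) = -496/125 - 5*a (N(a) = -121/125*1 + (a*(-5) - 3) = -121/125 + (-5*a - 3) = -121/125 + (-3 - 5*a) = -496/125 - 5*a)
N(-7)*L(-32) = (-496/125 - 5*(-7))*(-32) = (-496/125 + 35)*(-32) = (3879/125)*(-32) = -124128/125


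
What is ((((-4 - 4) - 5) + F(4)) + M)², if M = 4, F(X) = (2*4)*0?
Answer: 81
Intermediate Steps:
F(X) = 0 (F(X) = 8*0 = 0)
((((-4 - 4) - 5) + F(4)) + M)² = ((((-4 - 4) - 5) + 0) + 4)² = (((-8 - 5) + 0) + 4)² = ((-13 + 0) + 4)² = (-13 + 4)² = (-9)² = 81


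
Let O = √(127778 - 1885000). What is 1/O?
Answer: -I*√1757222/1757222 ≈ -0.00075437*I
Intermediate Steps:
O = I*√1757222 (O = √(-1757222) = I*√1757222 ≈ 1325.6*I)
1/O = 1/(I*√1757222) = -I*√1757222/1757222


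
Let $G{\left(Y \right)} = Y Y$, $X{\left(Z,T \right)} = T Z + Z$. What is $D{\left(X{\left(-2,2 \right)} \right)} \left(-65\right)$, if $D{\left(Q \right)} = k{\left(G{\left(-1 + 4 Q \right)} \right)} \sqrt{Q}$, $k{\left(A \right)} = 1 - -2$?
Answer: $- 195 i \sqrt{6} \approx - 477.65 i$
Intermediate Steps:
$X{\left(Z,T \right)} = Z + T Z$
$G{\left(Y \right)} = Y^{2}$
$k{\left(A \right)} = 3$ ($k{\left(A \right)} = 1 + 2 = 3$)
$D{\left(Q \right)} = 3 \sqrt{Q}$
$D{\left(X{\left(-2,2 \right)} \right)} \left(-65\right) = 3 \sqrt{- 2 \left(1 + 2\right)} \left(-65\right) = 3 \sqrt{\left(-2\right) 3} \left(-65\right) = 3 \sqrt{-6} \left(-65\right) = 3 i \sqrt{6} \left(-65\right) = - 195 i \sqrt{6}$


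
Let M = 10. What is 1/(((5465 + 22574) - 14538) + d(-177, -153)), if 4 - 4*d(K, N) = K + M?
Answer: 4/54175 ≈ 7.3835e-5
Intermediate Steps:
d(K, N) = -3/2 - K/4 (d(K, N) = 1 - (K + 10)/4 = 1 - (10 + K)/4 = 1 + (-5/2 - K/4) = -3/2 - K/4)
1/(((5465 + 22574) - 14538) + d(-177, -153)) = 1/(((5465 + 22574) - 14538) + (-3/2 - 1/4*(-177))) = 1/((28039 - 14538) + (-3/2 + 177/4)) = 1/(13501 + 171/4) = 1/(54175/4) = 4/54175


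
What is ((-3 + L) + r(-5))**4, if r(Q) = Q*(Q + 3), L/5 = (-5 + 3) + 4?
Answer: 83521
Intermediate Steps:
L = 10 (L = 5*((-5 + 3) + 4) = 5*(-2 + 4) = 5*2 = 10)
r(Q) = Q*(3 + Q)
((-3 + L) + r(-5))**4 = ((-3 + 10) - 5*(3 - 5))**4 = (7 - 5*(-2))**4 = (7 + 10)**4 = 17**4 = 83521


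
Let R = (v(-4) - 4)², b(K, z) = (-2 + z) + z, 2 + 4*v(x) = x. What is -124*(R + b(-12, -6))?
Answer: -2015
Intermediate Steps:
v(x) = -½ + x/4
b(K, z) = -2 + 2*z
R = 121/4 (R = ((-½ + (¼)*(-4)) - 4)² = ((-½ - 1) - 4)² = (-3/2 - 4)² = (-11/2)² = 121/4 ≈ 30.250)
-124*(R + b(-12, -6)) = -124*(121/4 + (-2 + 2*(-6))) = -124*(121/4 + (-2 - 12)) = -124*(121/4 - 14) = -124*65/4 = -2015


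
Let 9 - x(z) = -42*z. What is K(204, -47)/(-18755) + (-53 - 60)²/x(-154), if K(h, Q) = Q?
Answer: -239179022/121138545 ≈ -1.9744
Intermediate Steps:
x(z) = 9 + 42*z (x(z) = 9 - (-42)*z = 9 + 42*z)
K(204, -47)/(-18755) + (-53 - 60)²/x(-154) = -47/(-18755) + (-53 - 60)²/(9 + 42*(-154)) = -47*(-1/18755) + (-113)²/(9 - 6468) = 47/18755 + 12769/(-6459) = 47/18755 + 12769*(-1/6459) = 47/18755 - 12769/6459 = -239179022/121138545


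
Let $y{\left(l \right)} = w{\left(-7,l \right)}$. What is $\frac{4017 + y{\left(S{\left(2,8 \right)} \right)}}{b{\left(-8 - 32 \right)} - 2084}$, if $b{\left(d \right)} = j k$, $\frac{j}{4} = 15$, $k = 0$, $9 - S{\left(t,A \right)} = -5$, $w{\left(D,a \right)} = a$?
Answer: $- \frac{4031}{2084} \approx -1.9343$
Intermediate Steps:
$S{\left(t,A \right)} = 14$ ($S{\left(t,A \right)} = 9 - -5 = 9 + 5 = 14$)
$j = 60$ ($j = 4 \cdot 15 = 60$)
$y{\left(l \right)} = l$
$b{\left(d \right)} = 0$ ($b{\left(d \right)} = 60 \cdot 0 = 0$)
$\frac{4017 + y{\left(S{\left(2,8 \right)} \right)}}{b{\left(-8 - 32 \right)} - 2084} = \frac{4017 + 14}{0 - 2084} = \frac{4031}{-2084} = 4031 \left(- \frac{1}{2084}\right) = - \frac{4031}{2084}$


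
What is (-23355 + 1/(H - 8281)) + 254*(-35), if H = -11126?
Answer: -625778716/19407 ≈ -32245.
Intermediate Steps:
(-23355 + 1/(H - 8281)) + 254*(-35) = (-23355 + 1/(-11126 - 8281)) + 254*(-35) = (-23355 + 1/(-19407)) - 8890 = (-23355 - 1/19407) - 8890 = -453250486/19407 - 8890 = -625778716/19407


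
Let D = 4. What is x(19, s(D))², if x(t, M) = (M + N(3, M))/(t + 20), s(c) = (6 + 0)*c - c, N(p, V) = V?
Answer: 1600/1521 ≈ 1.0519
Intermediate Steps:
s(c) = 5*c (s(c) = 6*c - c = 5*c)
x(t, M) = 2*M/(20 + t) (x(t, M) = (M + M)/(t + 20) = (2*M)/(20 + t) = 2*M/(20 + t))
x(19, s(D))² = (2*(5*4)/(20 + 19))² = (2*20/39)² = (2*20*(1/39))² = (40/39)² = 1600/1521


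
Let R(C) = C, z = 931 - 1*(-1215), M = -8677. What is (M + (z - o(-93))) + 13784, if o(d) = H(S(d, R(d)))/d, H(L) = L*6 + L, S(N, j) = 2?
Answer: 674543/93 ≈ 7253.1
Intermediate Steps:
z = 2146 (z = 931 + 1215 = 2146)
H(L) = 7*L (H(L) = 6*L + L = 7*L)
o(d) = 14/d (o(d) = (7*2)/d = 14/d)
(M + (z - o(-93))) + 13784 = (-8677 + (2146 - 14/(-93))) + 13784 = (-8677 + (2146 - 14*(-1)/93)) + 13784 = (-8677 + (2146 - 1*(-14/93))) + 13784 = (-8677 + (2146 + 14/93)) + 13784 = (-8677 + 199592/93) + 13784 = -607369/93 + 13784 = 674543/93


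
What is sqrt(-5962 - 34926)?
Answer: 2*I*sqrt(10222) ≈ 202.21*I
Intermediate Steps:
sqrt(-5962 - 34926) = sqrt(-40888) = 2*I*sqrt(10222)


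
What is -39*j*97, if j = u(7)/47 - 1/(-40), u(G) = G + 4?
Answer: -1842321/1880 ≈ -979.96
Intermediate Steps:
u(G) = 4 + G
j = 487/1880 (j = (4 + 7)/47 - 1/(-40) = 11*(1/47) - 1*(-1/40) = 11/47 + 1/40 = 487/1880 ≈ 0.25904)
-39*j*97 = -39*487/1880*97 = -18993/1880*97 = -1842321/1880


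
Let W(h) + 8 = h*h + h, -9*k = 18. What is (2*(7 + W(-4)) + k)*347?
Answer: 6940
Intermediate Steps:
k = -2 (k = -⅑*18 = -2)
W(h) = -8 + h + h² (W(h) = -8 + (h*h + h) = -8 + (h² + h) = -8 + (h + h²) = -8 + h + h²)
(2*(7 + W(-4)) + k)*347 = (2*(7 + (-8 - 4 + (-4)²)) - 2)*347 = (2*(7 + (-8 - 4 + 16)) - 2)*347 = (2*(7 + 4) - 2)*347 = (2*11 - 2)*347 = (22 - 2)*347 = 20*347 = 6940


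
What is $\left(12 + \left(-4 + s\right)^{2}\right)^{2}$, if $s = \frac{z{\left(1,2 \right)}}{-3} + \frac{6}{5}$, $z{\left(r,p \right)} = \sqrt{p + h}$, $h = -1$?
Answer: $\frac{24098281}{50625} \approx 476.02$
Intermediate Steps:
$z{\left(r,p \right)} = \sqrt{-1 + p}$ ($z{\left(r,p \right)} = \sqrt{p - 1} = \sqrt{-1 + p}$)
$s = \frac{13}{15}$ ($s = \frac{\sqrt{-1 + 2}}{-3} + \frac{6}{5} = \sqrt{1} \left(- \frac{1}{3}\right) + 6 \cdot \frac{1}{5} = 1 \left(- \frac{1}{3}\right) + \frac{6}{5} = - \frac{1}{3} + \frac{6}{5} = \frac{13}{15} \approx 0.86667$)
$\left(12 + \left(-4 + s\right)^{2}\right)^{2} = \left(12 + \left(-4 + \frac{13}{15}\right)^{2}\right)^{2} = \left(12 + \left(- \frac{47}{15}\right)^{2}\right)^{2} = \left(12 + \frac{2209}{225}\right)^{2} = \left(\frac{4909}{225}\right)^{2} = \frac{24098281}{50625}$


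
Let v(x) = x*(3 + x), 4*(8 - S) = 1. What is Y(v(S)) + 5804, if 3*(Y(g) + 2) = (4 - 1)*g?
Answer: 94165/16 ≈ 5885.3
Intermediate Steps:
S = 31/4 (S = 8 - 1/4*1 = 8 - 1/4 = 31/4 ≈ 7.7500)
Y(g) = -2 + g (Y(g) = -2 + ((4 - 1)*g)/3 = -2 + (3*g)/3 = -2 + g)
Y(v(S)) + 5804 = (-2 + 31*(3 + 31/4)/4) + 5804 = (-2 + (31/4)*(43/4)) + 5804 = (-2 + 1333/16) + 5804 = 1301/16 + 5804 = 94165/16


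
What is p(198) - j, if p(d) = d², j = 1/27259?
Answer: 1068661835/27259 ≈ 39204.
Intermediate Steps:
j = 1/27259 ≈ 3.6685e-5
p(198) - j = 198² - 1*1/27259 = 39204 - 1/27259 = 1068661835/27259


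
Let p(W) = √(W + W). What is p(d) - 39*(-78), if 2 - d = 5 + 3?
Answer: 3042 + 2*I*√3 ≈ 3042.0 + 3.4641*I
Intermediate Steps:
d = -6 (d = 2 - (5 + 3) = 2 - 1*8 = 2 - 8 = -6)
p(W) = √2*√W (p(W) = √(2*W) = √2*√W)
p(d) - 39*(-78) = √2*√(-6) - 39*(-78) = √2*(I*√6) + 3042 = 2*I*√3 + 3042 = 3042 + 2*I*√3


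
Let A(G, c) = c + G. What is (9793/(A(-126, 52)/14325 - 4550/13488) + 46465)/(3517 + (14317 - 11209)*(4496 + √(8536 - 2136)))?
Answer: 39424917401/31380461339165 ≈ 0.0012564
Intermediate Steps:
A(G, c) = G + c
(9793/(A(-126, 52)/14325 - 4550/13488) + 46465)/(3517 + (14317 - 11209)*(4496 + √(8536 - 2136))) = (9793/((-126 + 52)/14325 - 4550/13488) + 46465)/(3517 + (14317 - 11209)*(4496 + √(8536 - 2136))) = (9793/(-74*1/14325 - 4550*1/13488) + 46465)/(3517 + 3108*(4496 + √6400)) = (9793/(-74/14325 - 2275/6744) + 46465)/(3517 + 3108*(4496 + 80)) = (9793/(-11029477/32202600) + 46465)/(3517 + 3108*4576) = (9793*(-32202600/11029477) + 46465)/(3517 + 14222208) = (-315360061800/11029477 + 46465)/14225725 = (197124587005/11029477)*(1/14225725) = 39424917401/31380461339165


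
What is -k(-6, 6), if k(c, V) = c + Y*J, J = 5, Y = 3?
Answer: -9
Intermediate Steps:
k(c, V) = 15 + c (k(c, V) = c + 3*5 = c + 15 = 15 + c)
-k(-6, 6) = -(15 - 6) = -1*9 = -9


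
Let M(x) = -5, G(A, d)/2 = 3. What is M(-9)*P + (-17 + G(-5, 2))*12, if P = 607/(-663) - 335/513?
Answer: -14076076/113373 ≈ -124.16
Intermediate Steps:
P = -177832/113373 (P = 607*(-1/663) - 335*1/513 = -607/663 - 335/513 = -177832/113373 ≈ -1.5686)
G(A, d) = 6 (G(A, d) = 2*3 = 6)
M(-9)*P + (-17 + G(-5, 2))*12 = -5*(-177832/113373) + (-17 + 6)*12 = 889160/113373 - 11*12 = 889160/113373 - 132 = -14076076/113373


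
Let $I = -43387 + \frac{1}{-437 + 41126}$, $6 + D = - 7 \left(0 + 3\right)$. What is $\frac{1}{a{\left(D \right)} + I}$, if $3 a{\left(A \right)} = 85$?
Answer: $- \frac{40689}{1764220787} \approx -2.3063 \cdot 10^{-5}$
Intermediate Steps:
$D = -27$ ($D = -6 - 7 \left(0 + 3\right) = -6 - 21 = -27$)
$a{\left(A \right)} = \frac{85}{3}$ ($a{\left(A \right)} = \frac{1}{3} \cdot 85 = \frac{85}{3}$)
$I = - \frac{1765373642}{40689}$ ($I = -43387 + \frac{1}{40689} = - \frac{1765373642}{40689} \approx -43387.0$)
$\frac{1}{a{\left(D \right)} + I} = \frac{1}{\frac{85}{3} - \frac{1765373642}{40689}} = \frac{1}{- \frac{1764220787}{40689}} = - \frac{40689}{1764220787}$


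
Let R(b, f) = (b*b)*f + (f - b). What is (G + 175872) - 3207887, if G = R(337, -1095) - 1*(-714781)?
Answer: -126676721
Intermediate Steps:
R(b, f) = f - b + f*b² (R(b, f) = b²*f + (f - b) = f*b² + (f - b) = f - b + f*b²)
G = -123644706 (G = (-1095 - 1*337 - 1095*337²) - 1*(-714781) = (-1095 - 337 - 1095*113569) + 714781 = (-1095 - 337 - 124358055) + 714781 = -124359487 + 714781 = -123644706)
(G + 175872) - 3207887 = (-123644706 + 175872) - 3207887 = -123468834 - 3207887 = -126676721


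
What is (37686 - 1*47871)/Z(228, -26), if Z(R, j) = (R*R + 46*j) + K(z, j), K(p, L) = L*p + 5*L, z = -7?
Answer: -2037/10168 ≈ -0.20033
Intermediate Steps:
K(p, L) = 5*L + L*p
Z(R, j) = R**2 + 44*j (Z(R, j) = (R*R + 46*j) + j*(5 - 7) = (R**2 + 46*j) + j*(-2) = (R**2 + 46*j) - 2*j = R**2 + 44*j)
(37686 - 1*47871)/Z(228, -26) = (37686 - 1*47871)/(228**2 + 44*(-26)) = (37686 - 47871)/(51984 - 1144) = -10185/50840 = -10185*1/50840 = -2037/10168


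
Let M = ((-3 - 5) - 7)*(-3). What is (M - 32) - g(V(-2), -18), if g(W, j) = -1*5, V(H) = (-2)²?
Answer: 18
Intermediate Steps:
V(H) = 4
g(W, j) = -5
M = 45 (M = (-8 - 7)*(-3) = -15*(-3) = 45)
(M - 32) - g(V(-2), -18) = (45 - 32) - 1*(-5) = 13 + 5 = 18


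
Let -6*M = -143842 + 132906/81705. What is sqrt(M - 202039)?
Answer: I*sqrt(132079311832195)/27235 ≈ 421.98*I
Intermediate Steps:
M = 652915428/27235 (M = -(-143842 + 132906/81705)/6 = -(-143842 + 132906*(1/81705))/6 = -(-143842 + 44302/27235)/6 = -1/6*(-3917492568/27235) = 652915428/27235 ≈ 23973.)
sqrt(M - 202039) = sqrt(652915428/27235 - 202039) = sqrt(-4849616737/27235) = I*sqrt(132079311832195)/27235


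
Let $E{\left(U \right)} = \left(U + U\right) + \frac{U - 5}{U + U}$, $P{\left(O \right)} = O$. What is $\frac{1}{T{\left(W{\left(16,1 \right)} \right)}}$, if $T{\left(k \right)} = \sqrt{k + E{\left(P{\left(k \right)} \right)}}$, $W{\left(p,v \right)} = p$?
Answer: $\frac{4 \sqrt{3094}}{1547} \approx 0.14382$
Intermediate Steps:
$E{\left(U \right)} = 2 U + \frac{-5 + U}{2 U}$
$T{\left(k \right)} = \sqrt{k + \frac{-5 + k \left(1 + 4 k\right)}{2 k}}$
$\frac{1}{T{\left(W{\left(16,1 \right)} \right)}} = \frac{1}{\frac{1}{2} \sqrt{2 - \frac{10}{16} + 12 \cdot 16}} = \frac{1}{\frac{1}{2} \sqrt{2 - \frac{5}{8} + 192}} = \frac{1}{\frac{1}{2} \sqrt{\frac{1547}{8}}} = \frac{1}{\frac{1}{2} \frac{\sqrt{3094}}{4}} = \frac{1}{\frac{1}{8} \sqrt{3094}} = \frac{4 \sqrt{3094}}{1547}$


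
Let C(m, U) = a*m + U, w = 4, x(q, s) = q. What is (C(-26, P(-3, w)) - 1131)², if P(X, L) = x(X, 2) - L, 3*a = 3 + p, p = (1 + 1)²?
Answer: 12931216/9 ≈ 1.4368e+6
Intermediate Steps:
p = 4 (p = 2² = 4)
a = 7/3 (a = (3 + 4)/3 = (⅓)*7 = 7/3 ≈ 2.3333)
P(X, L) = X - L
C(m, U) = U + 7*m/3 (C(m, U) = 7*m/3 + U = U + 7*m/3)
(C(-26, P(-3, w)) - 1131)² = (((-3 - 1*4) + (7/3)*(-26)) - 1131)² = (((-3 - 4) - 182/3) - 1131)² = ((-7 - 182/3) - 1131)² = (-203/3 - 1131)² = (-3596/3)² = 12931216/9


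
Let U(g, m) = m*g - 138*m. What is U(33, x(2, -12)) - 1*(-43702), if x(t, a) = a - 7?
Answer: 45697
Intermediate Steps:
x(t, a) = -7 + a
U(g, m) = -138*m + g*m (U(g, m) = g*m - 138*m = -138*m + g*m)
U(33, x(2, -12)) - 1*(-43702) = (-7 - 12)*(-138 + 33) - 1*(-43702) = -19*(-105) + 43702 = 1995 + 43702 = 45697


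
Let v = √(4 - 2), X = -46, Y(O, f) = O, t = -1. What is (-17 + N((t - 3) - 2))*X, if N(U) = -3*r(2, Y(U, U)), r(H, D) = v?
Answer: 782 + 138*√2 ≈ 977.16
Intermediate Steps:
v = √2 ≈ 1.4142
r(H, D) = √2
N(U) = -3*√2
(-17 + N((t - 3) - 2))*X = (-17 - 3*√2)*(-46) = 782 + 138*√2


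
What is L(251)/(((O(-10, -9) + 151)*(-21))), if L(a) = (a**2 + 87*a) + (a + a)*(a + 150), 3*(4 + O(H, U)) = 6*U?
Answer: -95380/903 ≈ -105.63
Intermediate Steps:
O(H, U) = -4 + 2*U (O(H, U) = -4 + (6*U)/3 = -4 + 2*U)
L(a) = a**2 + 87*a + 2*a*(150 + a) (L(a) = (a**2 + 87*a) + (2*a)*(150 + a) = (a**2 + 87*a) + 2*a*(150 + a) = a**2 + 87*a + 2*a*(150 + a))
L(251)/(((O(-10, -9) + 151)*(-21))) = (3*251*(129 + 251))/((((-4 + 2*(-9)) + 151)*(-21))) = (3*251*380)/((((-4 - 18) + 151)*(-21))) = 286140/(((-22 + 151)*(-21))) = 286140/((129*(-21))) = 286140/(-2709) = 286140*(-1/2709) = -95380/903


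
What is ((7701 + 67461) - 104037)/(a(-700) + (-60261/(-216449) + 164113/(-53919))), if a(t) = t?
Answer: 336991856095125/8201772423578 ≈ 41.088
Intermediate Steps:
((7701 + 67461) - 104037)/(a(-700) + (-60261/(-216449) + 164113/(-53919))) = ((7701 + 67461) - 104037)/(-700 + (-60261/(-216449) + 164113/(-53919))) = (75162 - 104037)/(-700 + (-60261*(-1/216449) + 164113*(-1/53919))) = -28875/(-700 + (60261/216449 - 164113/53919)) = -28875/(-700 - 32272881878/11670713631) = -28875/(-8201772423578/11670713631) = -28875*(-11670713631/8201772423578) = 336991856095125/8201772423578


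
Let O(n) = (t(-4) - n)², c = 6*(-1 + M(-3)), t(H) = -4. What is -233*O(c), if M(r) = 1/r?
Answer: -3728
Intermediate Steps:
c = -8 (c = 6*(-1 + 1/(-3)) = 6*(-1 - ⅓) = 6*(-4/3) = -8)
O(n) = (-4 - n)²
-233*O(c) = -233*(4 - 8)² = -233*(-4)² = -233*16 = -3728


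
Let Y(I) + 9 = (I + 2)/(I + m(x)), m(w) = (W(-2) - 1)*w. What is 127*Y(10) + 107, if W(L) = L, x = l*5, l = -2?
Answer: -9979/10 ≈ -997.90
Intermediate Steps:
x = -10 (x = -2*5 = -10)
m(w) = -3*w (m(w) = (-2 - 1)*w = -3*w)
Y(I) = -9 + (2 + I)/(30 + I) (Y(I) = -9 + (I + 2)/(I - 3*(-10)) = -9 + (2 + I)/(I + 30) = -9 + (2 + I)/(30 + I))
127*Y(10) + 107 = 127*(4*(-67 - 2*10)/(30 + 10)) + 107 = 127*(4*(-67 - 20)/40) + 107 = 127*(4*(1/40)*(-87)) + 107 = 127*(-87/10) + 107 = -11049/10 + 107 = -9979/10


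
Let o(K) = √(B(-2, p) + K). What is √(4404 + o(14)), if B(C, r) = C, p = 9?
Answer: √(4404 + 2*√3) ≈ 66.389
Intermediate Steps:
o(K) = √(-2 + K)
√(4404 + o(14)) = √(4404 + √(-2 + 14)) = √(4404 + √12) = √(4404 + 2*√3)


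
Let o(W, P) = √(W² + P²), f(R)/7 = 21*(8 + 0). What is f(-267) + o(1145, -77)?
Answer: 1176 + √1316954 ≈ 2323.6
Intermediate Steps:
f(R) = 1176 (f(R) = 7*(21*(8 + 0)) = 7*(21*8) = 7*168 = 1176)
o(W, P) = √(P² + W²)
f(-267) + o(1145, -77) = 1176 + √((-77)² + 1145²) = 1176 + √(5929 + 1311025) = 1176 + √1316954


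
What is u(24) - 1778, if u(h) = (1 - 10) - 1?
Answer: -1788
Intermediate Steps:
u(h) = -10 (u(h) = -9 - 1 = -10)
u(24) - 1778 = -10 - 1778 = -1788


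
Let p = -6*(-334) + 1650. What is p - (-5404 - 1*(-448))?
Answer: 8610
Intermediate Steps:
p = 3654 (p = 2004 + 1650 = 3654)
p - (-5404 - 1*(-448)) = 3654 - (-5404 - 1*(-448)) = 3654 - (-5404 + 448) = 3654 - 1*(-4956) = 3654 + 4956 = 8610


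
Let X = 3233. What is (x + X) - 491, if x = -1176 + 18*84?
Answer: 3078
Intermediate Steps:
x = 336 (x = -1176 + 1512 = 336)
(x + X) - 491 = (336 + 3233) - 491 = 3569 - 491 = 3078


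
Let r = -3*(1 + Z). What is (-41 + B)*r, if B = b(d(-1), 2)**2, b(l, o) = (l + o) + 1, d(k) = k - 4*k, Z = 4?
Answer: 75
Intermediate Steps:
r = -15 (r = -3*(1 + 4) = -3*5 = -15)
d(k) = -3*k
b(l, o) = 1 + l + o
B = 36 (B = (1 - 3*(-1) + 2)**2 = (1 + 3 + 2)**2 = 6**2 = 36)
(-41 + B)*r = (-41 + 36)*(-15) = -5*(-15) = 75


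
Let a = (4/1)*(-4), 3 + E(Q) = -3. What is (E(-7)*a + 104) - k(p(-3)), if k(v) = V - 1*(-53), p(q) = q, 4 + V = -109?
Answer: 260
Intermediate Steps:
V = -113 (V = -4 - 109 = -113)
E(Q) = -6 (E(Q) = -3 - 3 = -6)
k(v) = -60 (k(v) = -113 - 1*(-53) = -113 + 53 = -60)
a = -16 (a = (4*1)*(-4) = 4*(-4) = -16)
(E(-7)*a + 104) - k(p(-3)) = (-6*(-16) + 104) - 1*(-60) = (96 + 104) + 60 = 200 + 60 = 260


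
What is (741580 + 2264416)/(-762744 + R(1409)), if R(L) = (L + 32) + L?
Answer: -1502998/379947 ≈ -3.9558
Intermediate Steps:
R(L) = 32 + 2*L (R(L) = (32 + L) + L = 32 + 2*L)
(741580 + 2264416)/(-762744 + R(1409)) = (741580 + 2264416)/(-762744 + (32 + 2*1409)) = 3005996/(-762744 + (32 + 2818)) = 3005996/(-762744 + 2850) = 3005996/(-759894) = 3005996*(-1/759894) = -1502998/379947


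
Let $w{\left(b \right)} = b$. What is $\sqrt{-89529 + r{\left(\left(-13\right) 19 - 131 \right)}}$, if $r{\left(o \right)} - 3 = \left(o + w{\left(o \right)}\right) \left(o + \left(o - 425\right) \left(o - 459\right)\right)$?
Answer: $i \sqrt{507919674} \approx 22537.0 i$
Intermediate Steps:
$r{\left(o \right)} = 3 + 2 o \left(o + \left(-459 + o\right) \left(-425 + o\right)\right)$ ($r{\left(o \right)} = 3 + \left(o + o\right) \left(o + \left(o - 425\right) \left(o - 459\right)\right) = 3 + 2 o \left(o + \left(-425 + o\right) \left(-459 + o\right)\right) = 3 + 2 o \left(o + \left(-459 + o\right) \left(-425 + o\right)\right)$)
$\sqrt{-89529 + r{\left(\left(-13\right) 19 - 131 \right)}} = \sqrt{-89529 + \left(3 - 1766 \left(\left(-13\right) 19 - 131\right)^{2} + 2 \left(\left(-13\right) 19 - 131\right)^{3} + 390150 \left(\left(-13\right) 19 - 131\right)\right)} = \sqrt{-89529 + \left(3 - 1766 \left(-247 - 131\right)^{2} + 2 \left(-247 - 131\right)^{3} + 390150 \left(-247 - 131\right)\right)} = \sqrt{-89529 + \left(3 - 1766 \left(-378\right)^{2} + 2 \left(-378\right)^{3} + 390150 \left(-378\right)\right)} = \sqrt{-89529 + \left(3 - 252333144 + 2 \left(-54010152\right) - 147476700\right)} = \sqrt{-89529 - 507830145} = \sqrt{-507919674} = i \sqrt{507919674}$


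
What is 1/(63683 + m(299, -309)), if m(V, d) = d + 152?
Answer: 1/63526 ≈ 1.5742e-5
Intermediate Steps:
m(V, d) = 152 + d
1/(63683 + m(299, -309)) = 1/(63683 + (152 - 309)) = 1/(63683 - 157) = 1/63526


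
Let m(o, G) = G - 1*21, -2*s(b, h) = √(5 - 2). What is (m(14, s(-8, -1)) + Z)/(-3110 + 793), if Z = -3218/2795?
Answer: 61913/6476015 + √3/4634 ≈ 0.0099341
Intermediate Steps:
s(b, h) = -√3/2 (s(b, h) = -√(5 - 2)/2 = -√3/2)
Z = -3218/2795 (Z = -3218*1/2795 = -3218/2795 ≈ -1.1513)
m(o, G) = -21 + G (m(o, G) = G - 21 = -21 + G)
(m(14, s(-8, -1)) + Z)/(-3110 + 793) = ((-21 - √3/2) - 3218/2795)/(-3110 + 793) = (-61913/2795 - √3/2)/(-2317) = (-61913/2795 - √3/2)*(-1/2317) = 61913/6476015 + √3/4634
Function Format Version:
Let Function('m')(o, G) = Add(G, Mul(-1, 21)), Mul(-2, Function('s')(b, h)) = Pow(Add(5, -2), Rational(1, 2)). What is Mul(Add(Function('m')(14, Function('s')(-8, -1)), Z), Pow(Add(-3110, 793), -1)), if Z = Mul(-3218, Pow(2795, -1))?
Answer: Add(Rational(61913, 6476015), Mul(Rational(1, 4634), Pow(3, Rational(1, 2)))) ≈ 0.0099341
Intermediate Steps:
Function('s')(b, h) = Mul(Rational(-1, 2), Pow(3, Rational(1, 2))) (Function('s')(b, h) = Mul(Rational(-1, 2), Pow(Add(5, -2), Rational(1, 2))) = Mul(Rational(-1, 2), Pow(3, Rational(1, 2))))
Z = Rational(-3218, 2795) (Z = Mul(-3218, Rational(1, 2795)) = Rational(-3218, 2795) ≈ -1.1513)
Function('m')(o, G) = Add(-21, G) (Function('m')(o, G) = Add(G, -21) = Add(-21, G))
Mul(Add(Function('m')(14, Function('s')(-8, -1)), Z), Pow(Add(-3110, 793), -1)) = Mul(Add(Add(-21, Mul(Rational(-1, 2), Pow(3, Rational(1, 2)))), Rational(-3218, 2795)), Pow(Add(-3110, 793), -1)) = Mul(Add(Rational(-61913, 2795), Mul(Rational(-1, 2), Pow(3, Rational(1, 2)))), Pow(-2317, -1)) = Mul(Add(Rational(-61913, 2795), Mul(Rational(-1, 2), Pow(3, Rational(1, 2)))), Rational(-1, 2317)) = Add(Rational(61913, 6476015), Mul(Rational(1, 4634), Pow(3, Rational(1, 2))))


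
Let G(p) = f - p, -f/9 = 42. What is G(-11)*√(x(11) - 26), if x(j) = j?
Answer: -367*I*√15 ≈ -1421.4*I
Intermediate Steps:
f = -378 (f = -9*42 = -378)
G(p) = -378 - p
G(-11)*√(x(11) - 26) = (-378 - 1*(-11))*√(11 - 26) = (-378 + 11)*√(-15) = -367*I*√15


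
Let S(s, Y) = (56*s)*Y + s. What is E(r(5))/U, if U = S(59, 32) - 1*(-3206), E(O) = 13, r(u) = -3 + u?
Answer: 13/108993 ≈ 0.00011927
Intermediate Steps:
S(s, Y) = s + 56*Y*s (S(s, Y) = 56*Y*s + s = s + 56*Y*s)
U = 108993 (U = 59*(1 + 56*32) - 1*(-3206) = 59*(1 + 1792) + 3206 = 59*1793 + 3206 = 105787 + 3206 = 108993)
E(r(5))/U = 13/108993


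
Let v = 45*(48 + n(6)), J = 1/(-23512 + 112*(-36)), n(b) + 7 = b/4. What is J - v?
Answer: -52677901/27544 ≈ -1912.5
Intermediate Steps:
n(b) = -7 + b/4
J = -1/27544 (J = 1/(-23512 - 4032) = 1/(-27544) = -1/27544 ≈ -3.6306e-5)
v = 3825/2 (v = 45*(48 + (-7 + (¼)*6)) = 45*(48 + (-7 + 3/2)) = 45*(48 - 11/2) = 45*(85/2) = 3825/2 ≈ 1912.5)
J - v = -1/27544 - 1*3825/2 = -1/27544 - 3825/2 = -52677901/27544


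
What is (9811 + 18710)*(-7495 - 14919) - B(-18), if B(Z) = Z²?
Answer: -639270018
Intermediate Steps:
(9811 + 18710)*(-7495 - 14919) - B(-18) = (9811 + 18710)*(-7495 - 14919) - 1*(-18)² = 28521*(-22414) - 1*324 = -639269694 - 324 = -639270018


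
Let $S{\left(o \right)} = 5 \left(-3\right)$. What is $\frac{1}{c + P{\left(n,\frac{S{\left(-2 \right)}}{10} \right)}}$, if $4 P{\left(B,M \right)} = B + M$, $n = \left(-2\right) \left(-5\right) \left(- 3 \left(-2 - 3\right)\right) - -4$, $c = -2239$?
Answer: $- \frac{8}{17607} \approx -0.00045436$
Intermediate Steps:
$S{\left(o \right)} = -15$
$n = 154$ ($n = 10 \left(\left(-3\right) \left(-5\right)\right) + 4 = 10 \cdot 15 + 4 = 150 + 4 = 154$)
$P{\left(B,M \right)} = \frac{B}{4} + \frac{M}{4}$ ($P{\left(B,M \right)} = \frac{B + M}{4} = \frac{B}{4} + \frac{M}{4}$)
$\frac{1}{c + P{\left(n,\frac{S{\left(-2 \right)}}{10} \right)}} = \frac{1}{-2239 + \left(\frac{1}{4} \cdot 154 + \frac{\left(-15\right) \frac{1}{10}}{4}\right)} = \frac{1}{-2239 + \left(\frac{77}{2} + \frac{\left(-15\right) \frac{1}{10}}{4}\right)} = \frac{1}{-2239 + \left(\frac{77}{2} + \frac{1}{4} \left(- \frac{3}{2}\right)\right)} = \frac{1}{-2239 + \left(\frac{77}{2} - \frac{3}{8}\right)} = \frac{1}{-2239 + \frac{305}{8}} = \frac{1}{- \frac{17607}{8}} = - \frac{8}{17607}$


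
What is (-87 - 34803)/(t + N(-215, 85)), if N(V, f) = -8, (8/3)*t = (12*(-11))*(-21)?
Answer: -69780/2063 ≈ -33.825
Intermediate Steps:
t = 2079/2 (t = 3*((12*(-11))*(-21))/8 = 3*(-132*(-21))/8 = (3/8)*2772 = 2079/2 ≈ 1039.5)
(-87 - 34803)/(t + N(-215, 85)) = (-87 - 34803)/(2079/2 - 8) = -34890/2063/2 = -34890*2/2063 = -69780/2063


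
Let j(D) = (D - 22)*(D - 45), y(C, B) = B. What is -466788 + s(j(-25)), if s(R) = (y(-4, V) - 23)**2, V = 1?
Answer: -466304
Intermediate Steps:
j(D) = (-45 + D)*(-22 + D) (j(D) = (-22 + D)*(-45 + D) = (-45 + D)*(-22 + D))
s(R) = 484 (s(R) = (1 - 23)**2 = (-22)**2 = 484)
-466788 + s(j(-25)) = -466788 + 484 = -466304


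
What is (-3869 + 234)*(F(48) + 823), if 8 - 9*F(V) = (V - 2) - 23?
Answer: -8956640/3 ≈ -2.9855e+6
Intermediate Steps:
F(V) = 11/3 - V/9 (F(V) = 8/9 - ((V - 2) - 23)/9 = 8/9 - ((-2 + V) - 23)/9 = 8/9 - (-25 + V)/9 = 8/9 + (25/9 - V/9) = 11/3 - V/9)
(-3869 + 234)*(F(48) + 823) = (-3869 + 234)*((11/3 - 1/9*48) + 823) = -3635*((11/3 - 16/3) + 823) = -3635*(-5/3 + 823) = -3635*2464/3 = -8956640/3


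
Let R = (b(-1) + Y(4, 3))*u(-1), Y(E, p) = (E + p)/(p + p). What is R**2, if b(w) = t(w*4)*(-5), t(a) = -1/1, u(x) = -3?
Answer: 1369/4 ≈ 342.25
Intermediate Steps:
t(a) = -1 (t(a) = -1*1 = -1)
Y(E, p) = (E + p)/(2*p) (Y(E, p) = (E + p)/((2*p)) = (E + p)*(1/(2*p)) = (E + p)/(2*p))
b(w) = 5 (b(w) = -1*(-5) = 5)
R = -37/2 (R = (5 + (1/2)*(4 + 3)/3)*(-3) = (5 + (1/2)*(1/3)*7)*(-3) = (5 + 7/6)*(-3) = (37/6)*(-3) = -37/2 ≈ -18.500)
R**2 = (-37/2)**2 = 1369/4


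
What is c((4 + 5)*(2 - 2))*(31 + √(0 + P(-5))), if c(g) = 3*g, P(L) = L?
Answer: 0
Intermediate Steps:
c((4 + 5)*(2 - 2))*(31 + √(0 + P(-5))) = (3*((4 + 5)*(2 - 2)))*(31 + √(0 - 5)) = (3*(9*0))*(31 + √(-5)) = (3*0)*(31 + I*√5) = 0*(31 + I*√5) = 0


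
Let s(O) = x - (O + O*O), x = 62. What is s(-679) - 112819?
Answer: -573119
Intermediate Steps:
s(O) = 62 - O - O² (s(O) = 62 - (O + O*O) = 62 - (O + O²) = 62 + (-O - O²) = 62 - O - O²)
s(-679) - 112819 = (62 - 1*(-679) - 1*(-679)²) - 112819 = (62 + 679 - 1*461041) - 112819 = (62 + 679 - 461041) - 112819 = -460300 - 112819 = -573119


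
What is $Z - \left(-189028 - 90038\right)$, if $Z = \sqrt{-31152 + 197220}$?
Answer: $279066 + 6 \sqrt{4613} \approx 2.7947 \cdot 10^{5}$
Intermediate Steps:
$Z = 6 \sqrt{4613}$ ($Z = \sqrt{166068} = 6 \sqrt{4613} \approx 407.51$)
$Z - \left(-189028 - 90038\right) = 6 \sqrt{4613} - \left(-189028 - 90038\right) = 6 \sqrt{4613} - -279066 = 6 \sqrt{4613} + 279066 = 279066 + 6 \sqrt{4613}$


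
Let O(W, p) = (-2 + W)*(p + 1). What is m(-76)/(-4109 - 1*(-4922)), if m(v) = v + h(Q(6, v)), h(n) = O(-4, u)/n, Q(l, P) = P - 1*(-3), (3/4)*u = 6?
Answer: -5494/59349 ≈ -0.092571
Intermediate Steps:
u = 8 (u = (4/3)*6 = 8)
Q(l, P) = 3 + P (Q(l, P) = P + 3 = 3 + P)
O(W, p) = (1 + p)*(-2 + W) (O(W, p) = (-2 + W)*(1 + p) = (1 + p)*(-2 + W))
h(n) = -54/n (h(n) = (-2 - 4 - 2*8 - 4*8)/n = (-2 - 4 - 16 - 32)/n = -54/n)
m(v) = v - 54/(3 + v)
m(-76)/(-4109 - 1*(-4922)) = ((-54 - 76*(3 - 76))/(3 - 76))/(-4109 - 1*(-4922)) = ((-54 - 76*(-73))/(-73))/(-4109 + 4922) = -(-54 + 5548)/73/813 = -1/73*5494*(1/813) = -5494/73*1/813 = -5494/59349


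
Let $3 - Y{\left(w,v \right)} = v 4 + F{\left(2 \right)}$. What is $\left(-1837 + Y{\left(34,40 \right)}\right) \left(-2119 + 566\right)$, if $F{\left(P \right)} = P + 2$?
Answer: $3102894$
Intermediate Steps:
$F{\left(P \right)} = 2 + P$
$Y{\left(w,v \right)} = -1 - 4 v$ ($Y{\left(w,v \right)} = 3 - \left(v 4 + \left(2 + 2\right)\right) = 3 - \left(4 v + 4\right) = 3 - \left(4 + 4 v\right) = -1 - 4 v$)
$\left(-1837 + Y{\left(34,40 \right)}\right) \left(-2119 + 566\right) = \left(-1837 - 161\right) \left(-2119 + 566\right) = \left(-1837 - 161\right) \left(-1553\right) = \left(-1998\right) \left(-1553\right) = 3102894$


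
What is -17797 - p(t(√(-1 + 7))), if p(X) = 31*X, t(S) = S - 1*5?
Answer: -17642 - 31*√6 ≈ -17718.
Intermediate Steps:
t(S) = -5 + S (t(S) = S - 5 = -5 + S)
-17797 - p(t(√(-1 + 7))) = -17797 - 31*(-5 + √(-1 + 7)) = -17797 - 31*(-5 + √6) = -17797 - (-155 + 31*√6) = -17797 + (155 - 31*√6) = -17642 - 31*√6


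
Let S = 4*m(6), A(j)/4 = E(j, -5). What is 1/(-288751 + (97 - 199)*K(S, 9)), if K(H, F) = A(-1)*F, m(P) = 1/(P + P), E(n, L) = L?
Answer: -1/270391 ≈ -3.6983e-6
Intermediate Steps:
A(j) = -20 (A(j) = 4*(-5) = -20)
m(P) = 1/(2*P)
S = ⅓ (S = 4*((½)/6) = 4*((½)*(⅙)) = 4*(1/12) = ⅓ ≈ 0.33333)
K(H, F) = -20*F
1/(-288751 + (97 - 199)*K(S, 9)) = 1/(-288751 + (97 - 199)*(-20*9)) = 1/(-288751 - 102*(-180)) = 1/(-288751 + 18360) = 1/(-270391) = -1/270391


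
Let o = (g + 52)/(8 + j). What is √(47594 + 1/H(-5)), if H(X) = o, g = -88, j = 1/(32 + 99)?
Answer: √29403245405/786 ≈ 218.16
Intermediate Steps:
j = 1/131 ≈ 0.0076336
o = -4716/1049 (o = (-88 + 52)/(8 + 1/131) = -36/1049/131 = -36*131/1049 = -4716/1049 ≈ -4.4957)
H(X) = -4716/1049
√(47594 + 1/H(-5)) = √(47594 + 1/(-4716/1049)) = √(47594 - 1049/4716) = √(224452255/4716) = √29403245405/786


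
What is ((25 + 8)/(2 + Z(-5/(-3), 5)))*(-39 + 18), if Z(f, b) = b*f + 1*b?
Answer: -2079/46 ≈ -45.196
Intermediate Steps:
Z(f, b) = b + b*f (Z(f, b) = b*f + b = b + b*f)
((25 + 8)/(2 + Z(-5/(-3), 5)))*(-39 + 18) = ((25 + 8)/(2 + 5*(1 - 5/(-3))))*(-39 + 18) = (33/(2 + 5*(1 - 5*(-⅓))))*(-21) = (33/(2 + 5*(1 + 5/3)))*(-21) = (33/(2 + 5*(8/3)))*(-21) = (33/(2 + 40/3))*(-21) = (33/(46/3))*(-21) = (33*(3/46))*(-21) = (99/46)*(-21) = -2079/46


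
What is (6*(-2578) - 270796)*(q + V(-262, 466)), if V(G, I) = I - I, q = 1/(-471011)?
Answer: 286264/471011 ≈ 0.60777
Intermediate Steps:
q = -1/471011 ≈ -2.1231e-6
V(G, I) = 0
(6*(-2578) - 270796)*(q + V(-262, 466)) = (6*(-2578) - 270796)*(-1/471011 + 0) = (-15468 - 270796)*(-1/471011) = -286264*(-1/471011) = 286264/471011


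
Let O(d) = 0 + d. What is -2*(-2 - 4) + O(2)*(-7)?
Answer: -2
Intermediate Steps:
O(d) = d
-2*(-2 - 4) + O(2)*(-7) = -2*(-2 - 4) + 2*(-7) = -2*(-6) - 14 = 12 - 14 = -2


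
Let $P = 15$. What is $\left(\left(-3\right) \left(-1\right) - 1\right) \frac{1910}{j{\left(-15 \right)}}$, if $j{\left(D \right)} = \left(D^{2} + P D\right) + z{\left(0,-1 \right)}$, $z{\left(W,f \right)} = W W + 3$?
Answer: $\frac{3820}{3} \approx 1273.3$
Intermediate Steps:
$z{\left(W,f \right)} = 3 + W^{2}$ ($z{\left(W,f \right)} = W^{2} + 3 = 3 + W^{2}$)
$j{\left(D \right)} = 3 + D^{2} + 15 D$ ($j{\left(D \right)} = \left(D^{2} + 15 D\right) + \left(3 + 0^{2}\right) = \left(D^{2} + 15 D\right) + \left(3 + 0\right) = \left(D^{2} + 15 D\right) + 3 = 3 + D^{2} + 15 D$)
$\left(\left(-3\right) \left(-1\right) - 1\right) \frac{1910}{j{\left(-15 \right)}} = \left(\left(-3\right) \left(-1\right) - 1\right) \frac{1910}{3 + \left(-15\right)^{2} + 15 \left(-15\right)} = \left(3 - 1\right) \frac{1910}{3 + 225 - 225} = 2 \cdot \frac{1910}{3} = \frac{3820}{3}$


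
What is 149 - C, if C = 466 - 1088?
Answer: 771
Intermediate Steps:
C = -622
149 - C = 149 - 1*(-622) = 149 + 622 = 771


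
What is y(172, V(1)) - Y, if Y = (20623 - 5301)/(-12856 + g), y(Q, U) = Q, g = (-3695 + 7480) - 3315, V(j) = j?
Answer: 1072857/6193 ≈ 173.24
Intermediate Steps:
g = 470 (g = 3785 - 3315 = 470)
Y = -7661/6193 (Y = (20623 - 5301)/(-12856 + 470) = 15322/(-12386) = 15322*(-1/12386) = -7661/6193 ≈ -1.2370)
y(172, V(1)) - Y = 172 - 1*(-7661/6193) = 172 + 7661/6193 = 1072857/6193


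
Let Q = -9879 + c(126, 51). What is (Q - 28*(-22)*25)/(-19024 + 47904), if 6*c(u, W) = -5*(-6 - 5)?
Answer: 33181/173280 ≈ 0.19149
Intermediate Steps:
c(u, W) = 55/6 (c(u, W) = (-5*(-6 - 5))/6 = (-5*(-11))/6 = (⅙)*55 = 55/6)
Q = -59219/6 (Q = -9879 + 55/6 = -59219/6 ≈ -9869.8)
(Q - 28*(-22)*25)/(-19024 + 47904) = (-59219/6 - 28*(-22)*25)/(-19024 + 47904) = (-59219/6 + 616*25)/28880 = (-59219/6 + 15400)*(1/28880) = (33181/6)*(1/28880) = 33181/173280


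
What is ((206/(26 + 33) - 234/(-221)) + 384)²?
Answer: 151878560656/1006009 ≈ 1.5097e+5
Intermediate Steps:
((206/(26 + 33) - 234/(-221)) + 384)² = ((206/59 - 234*(-1/221)) + 384)² = ((206*(1/59) + 18/17) + 384)² = ((206/59 + 18/17) + 384)² = (4564/1003 + 384)² = (389716/1003)² = 151878560656/1006009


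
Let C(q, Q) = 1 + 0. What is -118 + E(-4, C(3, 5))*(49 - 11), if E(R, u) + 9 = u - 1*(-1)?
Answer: -384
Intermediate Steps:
C(q, Q) = 1
E(R, u) = -8 + u (E(R, u) = -9 + (u - 1*(-1)) = -9 + (u + 1) = -9 + (1 + u) = -8 + u)
-118 + E(-4, C(3, 5))*(49 - 11) = -118 + (-8 + 1)*(49 - 11) = -118 - 7*38 = -118 - 266 = -384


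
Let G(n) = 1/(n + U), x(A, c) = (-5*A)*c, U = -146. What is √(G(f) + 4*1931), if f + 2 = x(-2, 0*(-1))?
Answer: √42296587/74 ≈ 87.886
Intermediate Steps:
x(A, c) = -5*A*c
f = -2 (f = -2 - 5*(-2)*0*(-1) = -2 - 5*(-2)*0 = -2 + 0 = -2)
G(n) = 1/(-146 + n) (G(n) = 1/(n - 146) = 1/(-146 + n))
√(G(f) + 4*1931) = √(1/(-146 - 2) + 4*1931) = √(1/(-148) + 7724) = √(-1/148 + 7724) = √(1143151/148) = √42296587/74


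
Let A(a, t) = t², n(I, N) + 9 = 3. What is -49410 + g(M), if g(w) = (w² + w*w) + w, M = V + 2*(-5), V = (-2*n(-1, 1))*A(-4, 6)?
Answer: 307180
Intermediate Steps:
n(I, N) = -6 (n(I, N) = -9 + 3 = -6)
V = 432 (V = -2*(-6)*6² = 12*36 = 432)
M = 422 (M = 432 + 2*(-5) = 432 - 10 = 422)
g(w) = w + 2*w² (g(w) = (w² + w²) + w = 2*w² + w = w + 2*w²)
-49410 + g(M) = -49410 + 422*(1 + 2*422) = -49410 + 422*(1 + 844) = -49410 + 422*845 = -49410 + 356590 = 307180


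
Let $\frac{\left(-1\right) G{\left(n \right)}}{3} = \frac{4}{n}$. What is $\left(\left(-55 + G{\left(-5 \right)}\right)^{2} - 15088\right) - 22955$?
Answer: $- \frac{881906}{25} \approx -35276.0$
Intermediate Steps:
$G{\left(n \right)} = - \frac{12}{n}$ ($G{\left(n \right)} = - 3 \frac{4}{n} = - \frac{12}{n}$)
$\left(\left(-55 + G{\left(-5 \right)}\right)^{2} - 15088\right) - 22955 = \left(\left(-55 - \frac{12}{-5}\right)^{2} - 15088\right) - 22955 = \left(\left(-55 - - \frac{12}{5}\right)^{2} - 15088\right) - 22955 = \left(\left(-55 + \frac{12}{5}\right)^{2} - 15088\right) - 22955 = \left(\left(- \frac{263}{5}\right)^{2} - 15088\right) - 22955 = \left(\frac{69169}{25} - 15088\right) - 22955 = - \frac{308031}{25} - 22955 = - \frac{881906}{25}$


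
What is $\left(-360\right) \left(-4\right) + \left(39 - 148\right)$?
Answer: $1331$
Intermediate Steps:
$\left(-360\right) \left(-4\right) + \left(39 - 148\right) = 1440 + \left(39 - 148\right) = 1440 - 109 = 1331$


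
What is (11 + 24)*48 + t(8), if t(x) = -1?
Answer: 1679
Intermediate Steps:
(11 + 24)*48 + t(8) = (11 + 24)*48 - 1 = 35*48 - 1 = 1680 - 1 = 1679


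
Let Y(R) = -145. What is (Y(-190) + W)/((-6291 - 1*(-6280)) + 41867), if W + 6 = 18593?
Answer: 9221/20928 ≈ 0.44061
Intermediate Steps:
W = 18587 (W = -6 + 18593 = 18587)
(Y(-190) + W)/((-6291 - 1*(-6280)) + 41867) = (-145 + 18587)/((-6291 - 1*(-6280)) + 41867) = 18442/((-6291 + 6280) + 41867) = 18442/(-11 + 41867) = 18442/41856 = 18442*(1/41856) = 9221/20928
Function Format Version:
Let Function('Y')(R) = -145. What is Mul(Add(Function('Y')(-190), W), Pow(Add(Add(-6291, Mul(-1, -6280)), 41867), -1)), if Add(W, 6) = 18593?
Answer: Rational(9221, 20928) ≈ 0.44061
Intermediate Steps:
W = 18587 (W = Add(-6, 18593) = 18587)
Mul(Add(Function('Y')(-190), W), Pow(Add(Add(-6291, Mul(-1, -6280)), 41867), -1)) = Mul(Add(-145, 18587), Pow(Add(Add(-6291, Mul(-1, -6280)), 41867), -1)) = Mul(18442, Pow(Add(Add(-6291, 6280), 41867), -1)) = Mul(18442, Pow(Add(-11, 41867), -1)) = Mul(18442, Pow(41856, -1)) = Mul(18442, Rational(1, 41856)) = Rational(9221, 20928)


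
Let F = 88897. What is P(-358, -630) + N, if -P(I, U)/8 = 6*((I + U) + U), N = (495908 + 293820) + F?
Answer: 956289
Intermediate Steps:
N = 878625 (N = (495908 + 293820) + 88897 = 789728 + 88897 = 878625)
P(I, U) = -96*U - 48*I (P(I, U) = -48*((I + U) + U) = -48*(I + 2*U) = -8*(6*I + 12*U) = -96*U - 48*I)
P(-358, -630) + N = (-96*(-630) - 48*(-358)) + 878625 = (60480 + 17184) + 878625 = 77664 + 878625 = 956289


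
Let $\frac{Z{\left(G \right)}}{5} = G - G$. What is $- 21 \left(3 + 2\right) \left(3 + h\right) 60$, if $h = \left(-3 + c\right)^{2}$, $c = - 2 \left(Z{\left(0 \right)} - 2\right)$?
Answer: $-25200$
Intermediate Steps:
$Z{\left(G \right)} = 0$ ($Z{\left(G \right)} = 5 \left(G - G\right) = 5 \cdot 0 = 0$)
$c = 4$ ($c = - 2 \left(0 - 2\right) = \left(-2\right) \left(-2\right) = 4$)
$h = 1$ ($h = \left(-3 + 4\right)^{2} = 1^{2} = 1$)
$- 21 \left(3 + 2\right) \left(3 + h\right) 60 = - 21 \left(3 + 2\right) \left(3 + 1\right) 60 = - 21 \cdot 5 \cdot 4 \cdot 60 = - 21 \cdot 20 \cdot 60 = \left(-21\right) 1200 = -25200$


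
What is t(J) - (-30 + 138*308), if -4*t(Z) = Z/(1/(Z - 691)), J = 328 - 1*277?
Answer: -34314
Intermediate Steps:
J = 51 (J = 328 - 277 = 51)
t(Z) = -Z*(-691 + Z)/4 (t(Z) = -Z/(4*(1/(Z - 691))) = -Z/(4*(1/(-691 + Z))) = -Z*(-691 + Z)/4)
t(J) - (-30 + 138*308) = (1/4)*51*(691 - 1*51) - (-30 + 138*308) = (1/4)*51*(691 - 51) - (-30 + 42504) = (1/4)*51*640 - 1*42474 = 8160 - 42474 = -34314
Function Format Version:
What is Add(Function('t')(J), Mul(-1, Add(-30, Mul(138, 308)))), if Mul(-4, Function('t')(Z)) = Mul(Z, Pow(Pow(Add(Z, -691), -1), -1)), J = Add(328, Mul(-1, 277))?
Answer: -34314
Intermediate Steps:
J = 51 (J = Add(328, -277) = 51)
Function('t')(Z) = Mul(Rational(-1, 4), Z, Add(-691, Z)) (Function('t')(Z) = Mul(Rational(-1, 4), Mul(Z, Pow(Pow(Add(Z, -691), -1), -1))) = Mul(Rational(-1, 4), Mul(Z, Pow(Pow(Add(-691, Z), -1), -1))) = Mul(Rational(-1, 4), Mul(Z, Add(-691, Z))) = Mul(Rational(-1, 4), Z, Add(-691, Z)))
Add(Function('t')(J), Mul(-1, Add(-30, Mul(138, 308)))) = Add(Mul(Rational(1, 4), 51, Add(691, Mul(-1, 51))), Mul(-1, Add(-30, Mul(138, 308)))) = Add(Mul(Rational(1, 4), 51, Add(691, -51)), Mul(-1, Add(-30, 42504))) = Add(Mul(Rational(1, 4), 51, 640), Mul(-1, 42474)) = Add(8160, -42474) = -34314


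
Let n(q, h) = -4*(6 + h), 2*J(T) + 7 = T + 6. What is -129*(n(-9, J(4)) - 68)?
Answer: 12642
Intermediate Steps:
J(T) = -½ + T/2 (J(T) = -7/2 + (T + 6)/2 = -7/2 + (6 + T)/2 = -7/2 + (3 + T/2) = -½ + T/2)
n(q, h) = -24 - 4*h
-129*(n(-9, J(4)) - 68) = -129*((-24 - 4*(-½ + (½)*4)) - 68) = -129*((-24 - 4*(-½ + 2)) - 68) = -129*((-24 - 4*3/2) - 68) = -129*((-24 - 6) - 68) = -129*(-30 - 68) = -129*(-98) = 12642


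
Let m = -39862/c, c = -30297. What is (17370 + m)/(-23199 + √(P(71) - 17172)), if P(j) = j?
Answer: -2034934124608/2717694939749 - 1842045632*I*√349/8153084819247 ≈ -0.74877 - 0.0042208*I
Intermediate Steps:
m = 39862/30297 (m = -39862/(-30297) = -39862*(-1/30297) = 39862/30297 ≈ 1.3157)
(17370 + m)/(-23199 + √(P(71) - 17172)) = (17370 + 39862/30297)/(-23199 + √(71 - 17172)) = 526298752/(30297*(-23199 + √(-17101))) = 526298752/(30297*(-23199 + 7*I*√349))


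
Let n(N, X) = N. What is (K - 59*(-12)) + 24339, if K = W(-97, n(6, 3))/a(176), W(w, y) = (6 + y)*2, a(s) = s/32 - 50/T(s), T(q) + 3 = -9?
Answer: 726435/29 ≈ 25049.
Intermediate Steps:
T(q) = -12 (T(q) = -3 - 9 = -12)
a(s) = 25/6 + s/32 (a(s) = s/32 - 50/(-12) = s*(1/32) - 50*(-1/12) = s/32 + 25/6 = 25/6 + s/32)
W(w, y) = 12 + 2*y
K = 72/29 (K = (12 + 2*6)/(25/6 + (1/32)*176) = (12 + 12)/(25/6 + 11/2) = 24/(29/3) = 24*(3/29) = 72/29 ≈ 2.4828)
(K - 59*(-12)) + 24339 = (72/29 - 59*(-12)) + 24339 = (72/29 + 708) + 24339 = 20604/29 + 24339 = 726435/29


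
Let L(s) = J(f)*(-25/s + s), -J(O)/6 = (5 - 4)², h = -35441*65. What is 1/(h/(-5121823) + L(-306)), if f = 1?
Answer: 37316139/68510922824 ≈ 0.00054467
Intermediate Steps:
h = -2303665
J(O) = -6 (J(O) = -6*(5 - 4)² = -6*1² = -6*1 = -6)
L(s) = -6*s + 150/s (L(s) = -6*(-25/s + s) = -6*(s - 25/s) = -6*s + 150/s)
1/(h/(-5121823) + L(-306)) = 1/(-2303665/(-5121823) + (-6*(-306) + 150/(-306))) = 1/(-2303665*(-1/5121823) + (1836 + 150*(-1/306))) = 1/(329095/731689 + (1836 - 25/51)) = 1/(329095/731689 + 93611/51) = 1/(68510922824/37316139) = 37316139/68510922824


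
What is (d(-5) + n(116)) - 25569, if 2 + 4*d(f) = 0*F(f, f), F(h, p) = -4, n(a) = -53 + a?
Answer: -51013/2 ≈ -25507.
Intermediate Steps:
d(f) = -½ (d(f) = -½ + (0*(-4))/4 = -½ + (¼)*0 = -½ + 0 = -½)
(d(-5) + n(116)) - 25569 = (-½ + (-53 + 116)) - 25569 = (-½ + 63) - 25569 = 125/2 - 25569 = -51013/2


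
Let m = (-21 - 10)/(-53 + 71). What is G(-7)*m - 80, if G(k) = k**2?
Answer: -2959/18 ≈ -164.39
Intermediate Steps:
m = -31/18 ≈ -1.7222
G(-7)*m - 80 = (-7)**2*(-31/18) - 80 = 49*(-31/18) - 80 = -1519/18 - 80 = -2959/18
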